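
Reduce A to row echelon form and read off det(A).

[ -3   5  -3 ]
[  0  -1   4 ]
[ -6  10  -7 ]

Forward elimination:
R3 <- R3 - (2)*R1:  [  0   0  -1 ]
Upper-triangular form:
[ -3   5  -3 ]
[  0  -1   4 ]
[  0   0  -1 ]
det(A) = (-1)^0 * (-3) * (-1) * (-1) = -3  (0 row swaps -> sign +1)

det(A) = -3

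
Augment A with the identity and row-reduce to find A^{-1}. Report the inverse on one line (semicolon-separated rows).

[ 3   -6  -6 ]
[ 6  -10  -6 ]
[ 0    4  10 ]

inverse = [19/3 -3 2; 5 -5/2 3/2; -2 1 -1/2]

Gauss-Jordan on [A | I]:
R1 <- (1/3)*R1:  [   1   -2   -2  |  1/3    0    0 ]
R2 <- R2 - (6)*R1:  [  0   2   6  |  -2   1   0 ]
R2 <- (1/2)*R2:  [   0    1    3  |   -1  1/2    0 ]
R1 <- R1 - (-2)*R2:  [    1     0     4  |  -5/3     1     0 ]
R3 <- R3 - (4)*R2:  [  0   0  -2  |   4  -2   1 ]
R3 <- (1/-2)*R3:  [    0     0     1  |    -2     1  -1/2 ]
R1 <- R1 - (4)*R3:  [    1     0     0  |  19/3    -3     2 ]
R2 <- R2 - (3)*R3:  [    0     1     0  |     5  -5/2   3/2 ]
Right block of [I | A^{-1}] is the inverse:
[ 19/3    -3     2 ]
[    5  -5/2   3/2 ]
[   -2     1  -1/2 ]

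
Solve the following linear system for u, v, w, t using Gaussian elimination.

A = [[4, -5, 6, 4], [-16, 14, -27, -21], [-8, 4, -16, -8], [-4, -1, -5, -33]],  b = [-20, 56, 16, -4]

Forward elimination on [A|b]:
R2 <- R2 - (-4)*R1:  [   0   -6   -3   -5  -24 ]
R3 <- R3 - (-2)*R1:  [   0   -6   -4    0  -24 ]
R4 <- R4 - (-1)*R1:  [   0   -6    1  -29  -24 ]
R3 <- R3 - (1)*R2:  [  0   0  -1   5   0 ]
R4 <- R4 - (1)*R2:  [   0    0    4  -24    0 ]
R4 <- R4 - (-4)*R3:  [  0   0   0  -4   0 ]
Row echelon form:
[ 4  -5   6   4  |  -20 ]
[ 0  -6  -3  -5  |  -24 ]
[ 0   0  -1   5  |    0 ]
[ 0   0   0  -4  |    0 ]
Back-substitution:
t = (0) / -4 = 0
w = (0 - (5)*(0)) / -1 = 0
v = (-24 - (-3)*(0) - (-5)*(0)) / -6 = 4
u = (-20 - (-5)*(4) - (6)*(0) - (4)*(0)) / 4 = 0

(0, 4, 0, 0)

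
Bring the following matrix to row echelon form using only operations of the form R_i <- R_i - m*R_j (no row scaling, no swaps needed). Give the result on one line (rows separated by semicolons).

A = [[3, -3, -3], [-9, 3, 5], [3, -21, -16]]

Forward elimination:
R2 <- R2 - (-3)*R1:  [  0  -6  -4 ]
R3 <- R3 - (1)*R1:  [   0  -18  -13 ]
R3 <- R3 - (3)*R2:  [  0   0  -1 ]
Row echelon form:
[ 3  -3  -3 ]
[ 0  -6  -4 ]
[ 0   0  -1 ]

REF = [3 -3 -3; 0 -6 -4; 0 0 -1]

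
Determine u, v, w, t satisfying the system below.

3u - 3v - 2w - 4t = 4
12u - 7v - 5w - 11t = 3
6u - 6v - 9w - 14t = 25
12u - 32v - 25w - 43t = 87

(-2, 0, -1, -2)

Forward elimination on [A|b]:
R2 <- R2 - (4)*R1:  [   0    5    3    5  -13 ]
R3 <- R3 - (2)*R1:  [  0   0  -5  -6  17 ]
R4 <- R4 - (4)*R1:  [   0  -20  -17  -27   71 ]
R4 <- R4 - (-4)*R2:  [  0   0  -5  -7  19 ]
R4 <- R4 - (1)*R3:  [  0   0   0  -1   2 ]
Row echelon form:
[ 3  -3  -2  -4  |    4 ]
[ 0   5   3   5  |  -13 ]
[ 0   0  -5  -6  |   17 ]
[ 0   0   0  -1  |    2 ]
Back-substitution:
t = (2) / -1 = -2
w = (17 - (-6)*(-2)) / -5 = -1
v = (-13 - (3)*(-1) - (5)*(-2)) / 5 = 0
u = (4 - (-3)*(0) - (-2)*(-1) - (-4)*(-2)) / 3 = -2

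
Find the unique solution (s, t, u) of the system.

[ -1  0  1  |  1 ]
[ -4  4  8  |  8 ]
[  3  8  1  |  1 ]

(0, 0, 1)

Forward elimination on [A|b]:
R2 <- R2 - (4)*R1:  [ 0  4  4  4 ]
R3 <- R3 - (-3)*R1:  [ 0  8  4  4 ]
R3 <- R3 - (2)*R2:  [  0   0  -4  -4 ]
Row echelon form:
[ -1  0   1  |   1 ]
[  0  4   4  |   4 ]
[  0  0  -4  |  -4 ]
Back-substitution:
u = (-4) / -4 = 1
t = (4 - (4)*(1)) / 4 = 0
s = (1 - (1)*(1)) / -1 = 0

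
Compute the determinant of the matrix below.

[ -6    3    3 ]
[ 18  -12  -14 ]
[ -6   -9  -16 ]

det(A) = 18

Forward elimination:
R2 <- R2 - (-3)*R1:  [  0  -3  -5 ]
R3 <- R3 - (1)*R1:  [   0  -12  -19 ]
R3 <- R3 - (4)*R2:  [ 0  0  1 ]
Upper-triangular form:
[ -6   3   3 ]
[  0  -3  -5 ]
[  0   0   1 ]
det(A) = (-1)^0 * (-6) * (-3) * (1) = 18  (0 row swaps -> sign +1)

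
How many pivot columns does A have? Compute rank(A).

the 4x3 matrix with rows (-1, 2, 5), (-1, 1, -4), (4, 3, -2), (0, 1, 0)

rank(A) = 3

Row reduction:
R2 <- R2 - (1)*R1:  [  0  -1  -9 ]
R3 <- R3 - (-4)*R1:  [  0  11  18 ]
R3 <- R3 - (-11)*R2:  [   0    0  -81 ]
R4 <- R4 - (-1)*R2:  [  0   0  -9 ]
R4 <- R4 - (1/9)*R3:  [ 0  0  0 ]
Row echelon form:
[ -1   2    5 ]
[  0  -1   -9 ]
[  0   0  -81 ]
[  0   0    0 ]
Nonzero rows / pivot columns: 3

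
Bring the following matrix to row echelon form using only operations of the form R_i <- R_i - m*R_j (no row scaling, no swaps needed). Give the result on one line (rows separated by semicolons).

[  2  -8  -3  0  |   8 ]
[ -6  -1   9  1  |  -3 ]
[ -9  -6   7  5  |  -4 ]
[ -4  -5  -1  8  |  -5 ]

REF = [2 -8 -3 0 8; 0 -25 0 1 21; 0 0 -13/2 83/25 -82/25; 0 0 0 233/65 -202/65]

Forward elimination:
R2 <- R2 - (-3)*R1:  [   0  -25    0    1   21 ]
R3 <- R3 - (-9/2)*R1:  [     0    -42  -13/2      5     32 ]
R4 <- R4 - (-2)*R1:  [   0  -21   -7    8   11 ]
R3 <- R3 - (42/25)*R2:  [      0       0   -13/2   83/25  -82/25 ]
R4 <- R4 - (21/25)*R2:  [       0        0       -7   179/25  -166/25 ]
R4 <- R4 - (14/13)*R3:  [       0        0        0   233/65  -202/65 ]
Row echelon form:
[ 2   -8     -3       0  |        8 ]
[ 0  -25      0       1  |       21 ]
[ 0    0  -13/2   83/25  |   -82/25 ]
[ 0    0      0  233/65  |  -202/65 ]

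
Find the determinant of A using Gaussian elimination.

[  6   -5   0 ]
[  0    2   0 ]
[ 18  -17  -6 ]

det(A) = -72

Forward elimination:
R3 <- R3 - (3)*R1:  [  0  -2  -6 ]
R3 <- R3 - (-1)*R2:  [  0   0  -6 ]
Upper-triangular form:
[ 6  -5   0 ]
[ 0   2   0 ]
[ 0   0  -6 ]
det(A) = (-1)^0 * (6) * (2) * (-6) = -72  (0 row swaps -> sign +1)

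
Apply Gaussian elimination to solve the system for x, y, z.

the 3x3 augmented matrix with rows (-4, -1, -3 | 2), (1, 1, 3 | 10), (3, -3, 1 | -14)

(-4, 2, 4)

Forward elimination on [A|b]:
R2 <- R2 - (-1/4)*R1:  [    0   3/4   9/4  21/2 ]
R3 <- R3 - (-3/4)*R1:  [     0  -15/4   -5/4  -25/2 ]
R3 <- R3 - (-5)*R2:  [  0   0  10  40 ]
Row echelon form:
[ -4   -1   -3  |     2 ]
[  0  3/4  9/4  |  21/2 ]
[  0    0   10  |    40 ]
Back-substitution:
z = (40) / 10 = 4
y = (21/2 - (9/4)*(4)) / (3/4) = 2
x = (2 - (-1)*(2) - (-3)*(4)) / -4 = -4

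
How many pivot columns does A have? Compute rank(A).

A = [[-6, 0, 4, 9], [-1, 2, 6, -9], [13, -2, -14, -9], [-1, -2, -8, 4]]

rank(A) = 3

Row reduction:
R2 <- R2 - (1/6)*R1:  [     0      2   16/3  -21/2 ]
R3 <- R3 - (-13/6)*R1:  [     0     -2  -16/3   21/2 ]
R4 <- R4 - (1/6)*R1:  [     0     -2  -26/3    5/2 ]
R3 <- R3 - (-1)*R2:  [ 0  0  0  0 ]
R4 <- R4 - (-1)*R2:  [     0      0  -10/3     -8 ]
R3 <-> R4   (pivot in column 3 was zero)
[ -6  0      4      9 ]
[  0  2   16/3  -21/2 ]
[  0  0  -10/3     -8 ]
[  0  0      0      0 ]
Row echelon form:
[ -6  0      4      9 ]
[  0  2   16/3  -21/2 ]
[  0  0  -10/3     -8 ]
[  0  0      0      0 ]
Nonzero rows / pivot columns: 3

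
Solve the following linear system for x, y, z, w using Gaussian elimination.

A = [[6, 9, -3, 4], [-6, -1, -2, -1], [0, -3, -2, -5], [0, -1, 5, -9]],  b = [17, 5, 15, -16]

Forward elimination on [A|b]:
R2 <- R2 - (-1)*R1:  [  0   8  -5   3  22 ]
R3 <- R3 - (-3/8)*R2:  [     0      0  -31/8  -31/8   93/4 ]
R4 <- R4 - (-1/8)*R2:  [     0      0   35/8  -69/8  -53/4 ]
R4 <- R4 - (-35/31)*R3:  [   0    0    0  -13   13 ]
Row echelon form:
[ 6  9     -3      4  |    17 ]
[ 0  8     -5      3  |    22 ]
[ 0  0  -31/8  -31/8  |  93/4 ]
[ 0  0      0    -13  |    13 ]
Back-substitution:
w = (13) / -13 = -1
z = (93/4 - (-31/8)*(-1)) / (-31/8) = -5
y = (22 - (-5)*(-5) - (3)*(-1)) / 8 = 0
x = (17 - (9)*(0) - (-3)*(-5) - (4)*(-1)) / 6 = 1

(1, 0, -5, -1)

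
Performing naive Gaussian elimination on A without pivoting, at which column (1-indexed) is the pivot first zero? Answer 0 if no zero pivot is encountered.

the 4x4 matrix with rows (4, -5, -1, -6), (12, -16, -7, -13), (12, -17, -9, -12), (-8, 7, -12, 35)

Naive forward elimination:
R2 <- R2 - (3)*R1:  [  0  -1  -4   5 ]
R3 <- R3 - (3)*R1:  [  0  -2  -6   6 ]
R4 <- R4 - (-2)*R1:  [   0   -3  -14   23 ]
R3 <- R3 - (2)*R2:  [  0   0   2  -4 ]
R4 <- R4 - (3)*R2:  [  0   0  -2   8 ]
R4 <- R4 - (-1)*R3:  [ 0  0  0  4 ]
All pivots nonzero; naive elimination completes without hitting a zero pivot.

first zero-pivot column = 0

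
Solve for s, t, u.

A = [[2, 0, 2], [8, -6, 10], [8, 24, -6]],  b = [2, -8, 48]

Forward elimination on [A|b]:
R2 <- R2 - (4)*R1:  [   0   -6    2  -16 ]
R3 <- R3 - (4)*R1:  [   0   24  -14   40 ]
R3 <- R3 - (-4)*R2:  [   0    0   -6  -24 ]
Row echelon form:
[ 2   0   2  |    2 ]
[ 0  -6   2  |  -16 ]
[ 0   0  -6  |  -24 ]
Back-substitution:
u = (-24) / -6 = 4
t = (-16 - (2)*(4)) / -6 = 4
s = (2 - (2)*(4)) / 2 = -3

(-3, 4, 4)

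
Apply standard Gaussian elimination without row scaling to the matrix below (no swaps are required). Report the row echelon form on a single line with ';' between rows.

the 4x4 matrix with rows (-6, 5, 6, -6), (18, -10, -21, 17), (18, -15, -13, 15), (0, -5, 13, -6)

Forward elimination:
R2 <- R2 - (-3)*R1:  [  0   5  -3  -1 ]
R3 <- R3 - (-3)*R1:  [  0   0   5  -3 ]
R4 <- R4 - (-1)*R2:  [  0   0  10  -7 ]
R4 <- R4 - (2)*R3:  [  0   0   0  -1 ]
Row echelon form:
[ -6  5   6  -6 ]
[  0  5  -3  -1 ]
[  0  0   5  -3 ]
[  0  0   0  -1 ]

REF = [-6 5 6 -6; 0 5 -3 -1; 0 0 5 -3; 0 0 0 -1]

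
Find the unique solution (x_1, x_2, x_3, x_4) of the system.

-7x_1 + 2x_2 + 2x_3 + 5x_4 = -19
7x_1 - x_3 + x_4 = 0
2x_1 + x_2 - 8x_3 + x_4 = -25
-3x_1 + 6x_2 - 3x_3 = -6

(1, 1, 3, -4)

Forward elimination on [A|b]:
R2 <- R2 - (-1)*R1:  [   0    2    1    6  -19 ]
R3 <- R3 - (-2/7)*R1:  [      0    11/7   -52/7    17/7  -213/7 ]
R4 <- R4 - (3/7)*R1:  [     0   36/7  -27/7  -15/7   15/7 ]
R3 <- R3 - (11/14)*R2:  [       0        0  -115/14    -16/7    -31/2 ]
R4 <- R4 - (18/7)*R2:  [      0       0   -45/7  -123/7      51 ]
R4 <- R4 - (18/23)*R3:  [       0        0        0  -363/23  1452/23 ]
Row echelon form:
[ -7  2        2        5  |      -19 ]
[  0  2        1        6  |      -19 ]
[  0  0  -115/14    -16/7  |    -31/2 ]
[  0  0        0  -363/23  |  1452/23 ]
Back-substitution:
x_4 = (1452/23) / (-363/23) = -4
x_3 = (-31/2 - (-16/7)*(-4)) / (-115/14) = 3
x_2 = (-19 - (1)*(3) - (6)*(-4)) / 2 = 1
x_1 = (-19 - (2)*(1) - (2)*(3) - (5)*(-4)) / -7 = 1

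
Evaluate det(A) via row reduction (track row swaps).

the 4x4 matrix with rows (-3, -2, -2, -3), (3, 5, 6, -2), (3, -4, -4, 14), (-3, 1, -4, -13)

Forward elimination:
R2 <- R2 - (-1)*R1:  [  0   3   4  -5 ]
R3 <- R3 - (-1)*R1:  [  0  -6  -6  11 ]
R4 <- R4 - (1)*R1:  [   0    3   -2  -10 ]
R3 <- R3 - (-2)*R2:  [ 0  0  2  1 ]
R4 <- R4 - (1)*R2:  [  0   0  -6  -5 ]
R4 <- R4 - (-3)*R3:  [  0   0   0  -2 ]
Upper-triangular form:
[ -3  -2  -2  -3 ]
[  0   3   4  -5 ]
[  0   0   2   1 ]
[  0   0   0  -2 ]
det(A) = (-1)^0 * (-3) * (3) * (2) * (-2) = 36  (0 row swaps -> sign +1)

det(A) = 36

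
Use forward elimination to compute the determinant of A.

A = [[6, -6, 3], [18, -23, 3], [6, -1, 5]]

Forward elimination:
R2 <- R2 - (3)*R1:  [  0  -5  -6 ]
R3 <- R3 - (1)*R1:  [ 0  5  2 ]
R3 <- R3 - (-1)*R2:  [  0   0  -4 ]
Upper-triangular form:
[ 6  -6   3 ]
[ 0  -5  -6 ]
[ 0   0  -4 ]
det(A) = (-1)^0 * (6) * (-5) * (-4) = 120  (0 row swaps -> sign +1)

det(A) = 120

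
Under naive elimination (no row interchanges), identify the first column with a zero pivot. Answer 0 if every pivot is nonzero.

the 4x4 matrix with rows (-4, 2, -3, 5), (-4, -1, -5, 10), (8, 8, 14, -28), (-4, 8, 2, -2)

Naive forward elimination:
R2 <- R2 - (1)*R1:  [  0  -3  -2   5 ]
R3 <- R3 - (-2)*R1:  [   0   12    8  -18 ]
R4 <- R4 - (1)*R1:  [  0   6   5  -7 ]
R3 <- R3 - (-4)*R2:  [ 0  0  0  2 ]
R4 <- R4 - (-2)*R2:  [ 0  0  1  3 ]
Matrix at this point:
[ -4   2  -3  5 ]
[  0  -3  -2  5 ]
[  0   0   0  2 ]
[  0   0   1  3 ]
Pivot entry (3,3) is zero but row 4 has 1 in column 3 -> naive elimination stops; a row interchange (e.g. R3 <-> R4) would be required here.

first zero-pivot column = 3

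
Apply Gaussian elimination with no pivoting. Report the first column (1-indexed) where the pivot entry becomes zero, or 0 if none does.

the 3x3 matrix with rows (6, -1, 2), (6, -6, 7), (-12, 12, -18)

first zero-pivot column = 0

Naive forward elimination:
R2 <- R2 - (1)*R1:  [  0  -5   5 ]
R3 <- R3 - (-2)*R1:  [   0   10  -14 ]
R3 <- R3 - (-2)*R2:  [  0   0  -4 ]
All pivots nonzero; naive elimination completes without hitting a zero pivot.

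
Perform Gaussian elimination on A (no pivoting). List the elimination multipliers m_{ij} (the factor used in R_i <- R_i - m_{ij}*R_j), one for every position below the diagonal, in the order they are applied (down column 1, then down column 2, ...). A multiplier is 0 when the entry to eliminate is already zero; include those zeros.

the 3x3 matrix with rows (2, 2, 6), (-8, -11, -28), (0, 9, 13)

multipliers: -4, 0, -3

Forward elimination:
R2 <- R2 - (-4)*R1:  [  0  -3  -4 ]
R3: entry in column 1 is already 0 -> m_{31} = 0 (no row operation needed)
R3 <- R3 - (-3)*R2:  [ 0  0  1 ]
Multipliers (in order of application): m_{21} = -4, m_{31} = 0, m_{32} = -3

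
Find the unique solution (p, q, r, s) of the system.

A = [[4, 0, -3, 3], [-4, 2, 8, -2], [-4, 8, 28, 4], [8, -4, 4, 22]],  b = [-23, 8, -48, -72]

Forward elimination on [A|b]:
R2 <- R2 - (-1)*R1:  [   0    2    5    1  -15 ]
R3 <- R3 - (-1)*R1:  [   0    8   25    7  -71 ]
R4 <- R4 - (2)*R1:  [   0   -4   10   16  -26 ]
R3 <- R3 - (4)*R2:  [   0    0    5    3  -11 ]
R4 <- R4 - (-2)*R2:  [   0    0   20   18  -56 ]
R4 <- R4 - (4)*R3:  [   0    0    0    6  -12 ]
Row echelon form:
[ 4  0  -3  3  |  -23 ]
[ 0  2   5  1  |  -15 ]
[ 0  0   5  3  |  -11 ]
[ 0  0   0  6  |  -12 ]
Back-substitution:
s = (-12) / 6 = -2
r = (-11 - (3)*(-2)) / 5 = -1
q = (-15 - (5)*(-1) - (1)*(-2)) / 2 = -4
p = (-23 - (-3)*(-1) - (3)*(-2)) / 4 = -5

(-5, -4, -1, -2)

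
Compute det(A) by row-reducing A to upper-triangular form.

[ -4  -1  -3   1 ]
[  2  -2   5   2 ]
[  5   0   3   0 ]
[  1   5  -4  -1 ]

det(A) = -100

Forward elimination:
R2 <- R2 - (-1/2)*R1:  [    0  -5/2   7/2   5/2 ]
R3 <- R3 - (-5/4)*R1:  [    0  -5/4  -3/4   5/4 ]
R4 <- R4 - (-1/4)*R1:  [     0   19/4  -19/4   -3/4 ]
R3 <- R3 - (1/2)*R2:  [    0     0  -5/2     0 ]
R4 <- R4 - (-19/10)*R2:  [     0      0  19/10      4 ]
R4 <- R4 - (-19/25)*R3:  [ 0  0  0  4 ]
Upper-triangular form:
[ -4    -1    -3    1 ]
[  0  -5/2   7/2  5/2 ]
[  0     0  -5/2    0 ]
[  0     0     0    4 ]
det(A) = (-1)^0 * (-4) * (-5/2) * (-5/2) * (4) = -100  (0 row swaps -> sign +1)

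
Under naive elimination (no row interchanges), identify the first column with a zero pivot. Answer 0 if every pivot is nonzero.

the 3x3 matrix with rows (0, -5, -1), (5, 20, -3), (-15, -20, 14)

Naive forward elimination:
Pivot entry (1,1) is zero but row 2 has 5 in column 1 -> naive elimination stops; a row interchange (e.g. R1 <-> R2) would be required here.

first zero-pivot column = 1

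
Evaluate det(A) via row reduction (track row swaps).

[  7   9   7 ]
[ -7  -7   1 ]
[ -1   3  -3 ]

Forward elimination:
R2 <- R2 - (-1)*R1:  [ 0  2  8 ]
R3 <- R3 - (-1/7)*R1:  [    0  30/7    -2 ]
R3 <- R3 - (15/7)*R2:  [      0       0  -134/7 ]
Upper-triangular form:
[ 7  9       7 ]
[ 0  2       8 ]
[ 0  0  -134/7 ]
det(A) = (-1)^0 * (7) * (2) * (-134/7) = -268  (0 row swaps -> sign +1)

det(A) = -268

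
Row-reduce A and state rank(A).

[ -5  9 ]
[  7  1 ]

Row reduction:
R2 <- R2 - (-7/5)*R1:  [    0  68/5 ]
Row echelon form:
[ -5     9 ]
[  0  68/5 ]
Nonzero rows / pivot columns: 2

rank(A) = 2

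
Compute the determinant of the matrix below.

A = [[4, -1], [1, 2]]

Forward elimination:
R2 <- R2 - (1/4)*R1:  [   0  9/4 ]
Upper-triangular form:
[ 4   -1 ]
[ 0  9/4 ]
det(A) = (-1)^0 * (4) * (9/4) = 9  (0 row swaps -> sign +1)

det(A) = 9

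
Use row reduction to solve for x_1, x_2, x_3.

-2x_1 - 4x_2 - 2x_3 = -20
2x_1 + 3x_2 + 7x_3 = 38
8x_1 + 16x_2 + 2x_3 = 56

Forward elimination on [A|b]:
R2 <- R2 - (-1)*R1:  [  0  -1   5  18 ]
R3 <- R3 - (-4)*R1:  [   0    0   -6  -24 ]
Row echelon form:
[ -2  -4  -2  |  -20 ]
[  0  -1   5  |   18 ]
[  0   0  -6  |  -24 ]
Back-substitution:
x_3 = (-24) / -6 = 4
x_2 = (18 - (5)*(4)) / -1 = 2
x_1 = (-20 - (-4)*(2) - (-2)*(4)) / -2 = 2

(2, 2, 4)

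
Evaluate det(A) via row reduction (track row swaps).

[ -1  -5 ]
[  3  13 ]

det(A) = 2

Forward elimination:
R2 <- R2 - (-3)*R1:  [  0  -2 ]
Upper-triangular form:
[ -1  -5 ]
[  0  -2 ]
det(A) = (-1)^0 * (-1) * (-2) = 2  (0 row swaps -> sign +1)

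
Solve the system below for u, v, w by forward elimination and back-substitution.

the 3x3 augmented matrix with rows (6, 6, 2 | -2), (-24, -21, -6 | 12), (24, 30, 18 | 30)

Forward elimination on [A|b]:
R2 <- R2 - (-4)*R1:  [ 0  3  2  4 ]
R3 <- R3 - (4)*R1:  [  0   6  10  38 ]
R3 <- R3 - (2)*R2:  [  0   0   6  30 ]
Row echelon form:
[ 6  6  2  |  -2 ]
[ 0  3  2  |   4 ]
[ 0  0  6  |  30 ]
Back-substitution:
w = (30) / 6 = 5
v = (4 - (2)*(5)) / 3 = -2
u = (-2 - (6)*(-2) - (2)*(5)) / 6 = 0

(0, -2, 5)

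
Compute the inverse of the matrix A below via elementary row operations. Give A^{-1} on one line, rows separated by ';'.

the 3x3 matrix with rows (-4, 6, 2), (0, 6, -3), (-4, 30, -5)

inverse = [-1/2 -3/4 1/4; -1/10 -7/30 1/10; -1/5 -4/5 1/5]

Gauss-Jordan on [A | I]:
R1 <- (1/-4)*R1:  [    1  -3/2  -1/2  |  -1/4     0     0 ]
R3 <- R3 - (-4)*R1:  [  0  24  -7  |  -1   0   1 ]
R2 <- (1/6)*R2:  [    0     1  -1/2  |     0   1/6     0 ]
R1 <- R1 - (-3/2)*R2:  [    1     0  -5/4  |  -1/4   1/4     0 ]
R3 <- R3 - (24)*R2:  [  0   0   5  |  -1  -4   1 ]
R3 <- (1/5)*R3:  [    0     0     1  |  -1/5  -4/5   1/5 ]
R1 <- R1 - (-5/4)*R3:  [    1     0     0  |  -1/2  -3/4   1/4 ]
R2 <- R2 - (-1/2)*R3:  [     0      1      0  |  -1/10  -7/30   1/10 ]
Right block of [I | A^{-1}] is the inverse:
[  -1/2   -3/4   1/4 ]
[ -1/10  -7/30  1/10 ]
[  -1/5   -4/5   1/5 ]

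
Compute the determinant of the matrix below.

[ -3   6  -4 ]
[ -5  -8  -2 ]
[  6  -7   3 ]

det(A) = -200

Forward elimination:
R2 <- R2 - (5/3)*R1:  [    0   -18  14/3 ]
R3 <- R3 - (-2)*R1:  [  0   5  -5 ]
R3 <- R3 - (-5/18)*R2:  [       0        0  -100/27 ]
Upper-triangular form:
[ -3    6       -4 ]
[  0  -18     14/3 ]
[  0    0  -100/27 ]
det(A) = (-1)^0 * (-3) * (-18) * (-100/27) = -200  (0 row swaps -> sign +1)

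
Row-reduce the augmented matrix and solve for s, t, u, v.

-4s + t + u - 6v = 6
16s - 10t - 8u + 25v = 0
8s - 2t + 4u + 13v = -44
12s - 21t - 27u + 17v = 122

(0, -1, -5, -2)

Forward elimination on [A|b]:
R2 <- R2 - (-4)*R1:  [  0  -6  -4   1  24 ]
R3 <- R3 - (-2)*R1:  [   0    0    6    1  -32 ]
R4 <- R4 - (-3)*R1:  [   0  -18  -24   -1  140 ]
R4 <- R4 - (3)*R2:  [   0    0  -12   -4   68 ]
R4 <- R4 - (-2)*R3:  [  0   0   0  -2   4 ]
Row echelon form:
[ -4   1   1  -6  |    6 ]
[  0  -6  -4   1  |   24 ]
[  0   0   6   1  |  -32 ]
[  0   0   0  -2  |    4 ]
Back-substitution:
v = (4) / -2 = -2
u = (-32 - (1)*(-2)) / 6 = -5
t = (24 - (-4)*(-5) - (1)*(-2)) / -6 = -1
s = (6 - (1)*(-1) - (1)*(-5) - (-6)*(-2)) / -4 = 0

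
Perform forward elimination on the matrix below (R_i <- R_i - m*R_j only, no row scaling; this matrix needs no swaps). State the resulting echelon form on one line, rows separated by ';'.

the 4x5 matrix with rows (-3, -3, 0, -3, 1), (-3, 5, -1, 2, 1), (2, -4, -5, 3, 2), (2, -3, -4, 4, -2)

Forward elimination:
R2 <- R2 - (1)*R1:  [  0   8  -1   5   0 ]
R3 <- R3 - (-2/3)*R1:  [   0   -6   -5    1  8/3 ]
R4 <- R4 - (-2/3)*R1:  [    0    -5    -4     2  -4/3 ]
R3 <- R3 - (-3/4)*R2:  [     0      0  -23/4   19/4    8/3 ]
R4 <- R4 - (-5/8)*R2:  [     0      0  -37/8   41/8   -4/3 ]
R4 <- R4 - (37/46)*R3:  [      0       0       0   30/23  -80/23 ]
Row echelon form:
[ -3  -3      0     -3       1 ]
[  0   8     -1      5       0 ]
[  0   0  -23/4   19/4     8/3 ]
[  0   0      0  30/23  -80/23 ]

REF = [-3 -3 0 -3 1; 0 8 -1 5 0; 0 0 -23/4 19/4 8/3; 0 0 0 30/23 -80/23]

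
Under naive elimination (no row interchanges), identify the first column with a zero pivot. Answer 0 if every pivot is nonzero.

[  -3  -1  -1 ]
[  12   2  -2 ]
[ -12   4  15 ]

Naive forward elimination:
R2 <- R2 - (-4)*R1:  [  0  -2  -6 ]
R3 <- R3 - (4)*R1:  [  0   8  19 ]
R3 <- R3 - (-4)*R2:  [  0   0  -5 ]
All pivots nonzero; naive elimination completes without hitting a zero pivot.

first zero-pivot column = 0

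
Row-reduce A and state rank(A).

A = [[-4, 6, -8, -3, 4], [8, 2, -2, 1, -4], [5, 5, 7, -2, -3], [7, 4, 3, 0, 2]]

rank(A) = 4

Row reduction:
R2 <- R2 - (-2)*R1:  [   0   14  -18   -5    4 ]
R3 <- R3 - (-5/4)*R1:  [     0   25/2     -3  -23/4      2 ]
R4 <- R4 - (-7/4)*R1:  [     0   29/2    -11  -21/4      9 ]
R3 <- R3 - (25/28)*R2:  [      0       0  183/14    -9/7   -11/7 ]
R4 <- R4 - (29/28)*R2:  [      0       0  107/14   -1/14    34/7 ]
R4 <- R4 - (107/183)*R3:  [        0         0         0    83/122  1057/183 ]
Row echelon form:
[ -4   6      -8      -3         4 ]
[  0  14     -18      -5         4 ]
[  0   0  183/14    -9/7     -11/7 ]
[  0   0       0  83/122  1057/183 ]
Nonzero rows / pivot columns: 4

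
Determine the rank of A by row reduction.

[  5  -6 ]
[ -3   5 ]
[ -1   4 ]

Row reduction:
R2 <- R2 - (-3/5)*R1:  [   0  7/5 ]
R3 <- R3 - (-1/5)*R1:  [    0  14/5 ]
R3 <- R3 - (2)*R2:  [ 0  0 ]
Row echelon form:
[ 5   -6 ]
[ 0  7/5 ]
[ 0    0 ]
Nonzero rows / pivot columns: 2

rank(A) = 2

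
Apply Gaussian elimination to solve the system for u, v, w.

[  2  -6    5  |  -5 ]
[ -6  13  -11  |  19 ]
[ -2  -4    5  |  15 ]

Forward elimination on [A|b]:
R2 <- R2 - (-3)*R1:  [  0  -5   4   4 ]
R3 <- R3 - (-1)*R1:  [   0  -10   10   10 ]
R3 <- R3 - (2)*R2:  [ 0  0  2  2 ]
Row echelon form:
[ 2  -6  5  |  -5 ]
[ 0  -5  4  |   4 ]
[ 0   0  2  |   2 ]
Back-substitution:
w = (2) / 2 = 1
v = (4 - (4)*(1)) / -5 = 0
u = (-5 - (-6)*(0) - (5)*(1)) / 2 = -5

(-5, 0, 1)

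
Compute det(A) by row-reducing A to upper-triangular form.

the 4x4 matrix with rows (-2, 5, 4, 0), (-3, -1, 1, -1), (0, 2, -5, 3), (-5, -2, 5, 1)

Forward elimination:
R2 <- R2 - (3/2)*R1:  [     0  -17/2     -5     -1 ]
R4 <- R4 - (5/2)*R1:  [     0  -29/2     -5      1 ]
R3 <- R3 - (-4/17)*R2:  [       0        0  -105/17    47/17 ]
R4 <- R4 - (29/17)*R2:  [     0      0  60/17  46/17 ]
R4 <- R4 - (-4/7)*R3:  [    0     0     0  30/7 ]
Upper-triangular form:
[ -2      5        4      0 ]
[  0  -17/2       -5     -1 ]
[  0      0  -105/17  47/17 ]
[  0      0        0   30/7 ]
det(A) = (-1)^0 * (-2) * (-17/2) * (-105/17) * (30/7) = -450  (0 row swaps -> sign +1)

det(A) = -450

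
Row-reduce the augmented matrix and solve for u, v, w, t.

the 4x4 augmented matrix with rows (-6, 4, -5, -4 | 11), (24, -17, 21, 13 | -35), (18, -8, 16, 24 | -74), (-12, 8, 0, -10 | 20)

(3, 2, -1, -4)

Forward elimination on [A|b]:
R2 <- R2 - (-4)*R1:  [  0  -1   1  -3   9 ]
R3 <- R3 - (-3)*R1:  [   0    4    1   12  -41 ]
R4 <- R4 - (2)*R1:  [  0   0  10  -2  -2 ]
R3 <- R3 - (-4)*R2:  [  0   0   5   0  -5 ]
R4 <- R4 - (2)*R3:  [  0   0   0  -2   8 ]
Row echelon form:
[ -6   4  -5  -4  |  11 ]
[  0  -1   1  -3  |   9 ]
[  0   0   5   0  |  -5 ]
[  0   0   0  -2  |   8 ]
Back-substitution:
t = (8) / -2 = -4
w = (-5) / 5 = -1
v = (9 - (1)*(-1) - (-3)*(-4)) / -1 = 2
u = (11 - (4)*(2) - (-5)*(-1) - (-4)*(-4)) / -6 = 3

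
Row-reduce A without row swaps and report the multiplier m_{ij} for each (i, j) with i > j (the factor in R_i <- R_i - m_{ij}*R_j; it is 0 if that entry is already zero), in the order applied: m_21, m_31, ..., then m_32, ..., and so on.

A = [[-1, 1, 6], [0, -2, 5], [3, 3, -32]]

multipliers: 0, -3, -3

Forward elimination:
R2: entry in column 1 is already 0 -> m_{21} = 0 (no row operation needed)
R3 <- R3 - (-3)*R1:  [   0    6  -14 ]
R3 <- R3 - (-3)*R2:  [ 0  0  1 ]
Multipliers (in order of application): m_{21} = 0, m_{31} = -3, m_{32} = -3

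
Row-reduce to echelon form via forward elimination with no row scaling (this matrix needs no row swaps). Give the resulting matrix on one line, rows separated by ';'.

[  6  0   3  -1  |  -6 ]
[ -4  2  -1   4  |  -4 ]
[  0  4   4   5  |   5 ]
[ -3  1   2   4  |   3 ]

REF = [6 0 3 -1 -6; 0 2 1 10/3 -8; 0 0 2 -5/3 21; 0 0 0 13/3 -55/2]

Forward elimination:
R2 <- R2 - (-2/3)*R1:  [    0     2     1  10/3    -8 ]
R4 <- R4 - (-1/2)*R1:  [   0    1  7/2  7/2    0 ]
R3 <- R3 - (2)*R2:  [    0     0     2  -5/3    21 ]
R4 <- R4 - (1/2)*R2:  [    0     0     3  11/6     4 ]
R4 <- R4 - (3/2)*R3:  [     0      0      0   13/3  -55/2 ]
Row echelon form:
[ 6  0  3    -1  |     -6 ]
[ 0  2  1  10/3  |     -8 ]
[ 0  0  2  -5/3  |     21 ]
[ 0  0  0  13/3  |  -55/2 ]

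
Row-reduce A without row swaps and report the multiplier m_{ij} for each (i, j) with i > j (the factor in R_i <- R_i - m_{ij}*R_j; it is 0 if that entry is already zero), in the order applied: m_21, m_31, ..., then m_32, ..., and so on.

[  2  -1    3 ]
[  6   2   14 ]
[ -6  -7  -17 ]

Forward elimination:
R2 <- R2 - (3)*R1:  [ 0  5  5 ]
R3 <- R3 - (-3)*R1:  [   0  -10   -8 ]
R3 <- R3 - (-2)*R2:  [ 0  0  2 ]
Multipliers (in order of application): m_{21} = 3, m_{31} = -3, m_{32} = -2

multipliers: 3, -3, -2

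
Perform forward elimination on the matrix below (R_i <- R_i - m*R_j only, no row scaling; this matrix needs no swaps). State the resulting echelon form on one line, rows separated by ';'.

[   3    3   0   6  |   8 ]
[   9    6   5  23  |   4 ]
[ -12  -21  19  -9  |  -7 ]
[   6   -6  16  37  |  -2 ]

REF = [3 3 0 6 8; 0 -3 5 5 -20; 0 0 4 0 85; 0 0 0 5 147]

Forward elimination:
R2 <- R2 - (3)*R1:  [   0   -3    5    5  -20 ]
R3 <- R3 - (-4)*R1:  [  0  -9  19  15  25 ]
R4 <- R4 - (2)*R1:  [   0  -12   16   25  -18 ]
R3 <- R3 - (3)*R2:  [  0   0   4   0  85 ]
R4 <- R4 - (4)*R2:  [  0   0  -4   5  62 ]
R4 <- R4 - (-1)*R3:  [   0    0    0    5  147 ]
Row echelon form:
[ 3   3  0  6  |    8 ]
[ 0  -3  5  5  |  -20 ]
[ 0   0  4  0  |   85 ]
[ 0   0  0  5  |  147 ]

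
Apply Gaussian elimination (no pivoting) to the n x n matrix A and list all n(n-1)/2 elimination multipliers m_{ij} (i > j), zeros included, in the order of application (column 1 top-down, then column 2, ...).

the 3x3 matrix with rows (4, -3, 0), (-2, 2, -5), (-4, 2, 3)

Forward elimination:
R2 <- R2 - (-1/2)*R1:  [   0  1/2   -5 ]
R3 <- R3 - (-1)*R1:  [  0  -1   3 ]
R3 <- R3 - (-2)*R2:  [  0   0  -7 ]
Multipliers (in order of application): m_{21} = -1/2, m_{31} = -1, m_{32} = -2

multipliers: -1/2, -1, -2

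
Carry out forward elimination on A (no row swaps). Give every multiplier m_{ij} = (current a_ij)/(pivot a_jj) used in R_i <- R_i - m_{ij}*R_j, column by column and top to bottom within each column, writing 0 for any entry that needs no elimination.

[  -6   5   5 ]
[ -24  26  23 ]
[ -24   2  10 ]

multipliers: 4, 4, -3

Forward elimination:
R2 <- R2 - (4)*R1:  [ 0  6  3 ]
R3 <- R3 - (4)*R1:  [   0  -18  -10 ]
R3 <- R3 - (-3)*R2:  [  0   0  -1 ]
Multipliers (in order of application): m_{21} = 4, m_{31} = 4, m_{32} = -3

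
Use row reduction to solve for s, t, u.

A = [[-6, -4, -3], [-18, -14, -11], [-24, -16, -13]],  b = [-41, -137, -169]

Forward elimination on [A|b]:
R2 <- R2 - (3)*R1:  [   0   -2   -2  -14 ]
R3 <- R3 - (4)*R1:  [  0   0  -1  -5 ]
Row echelon form:
[ -6  -4  -3  |  -41 ]
[  0  -2  -2  |  -14 ]
[  0   0  -1  |   -5 ]
Back-substitution:
u = (-5) / -1 = 5
t = (-14 - (-2)*(5)) / -2 = 2
s = (-41 - (-4)*(2) - (-3)*(5)) / -6 = 3

(3, 2, 5)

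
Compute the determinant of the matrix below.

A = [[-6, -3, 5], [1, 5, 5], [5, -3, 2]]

det(A) = -359

Forward elimination:
R2 <- R2 - (-1/6)*R1:  [    0   9/2  35/6 ]
R3 <- R3 - (-5/6)*R1:  [     0  -11/2   37/6 ]
R3 <- R3 - (-11/9)*R2:  [      0       0  359/27 ]
Upper-triangular form:
[ -6   -3       5 ]
[  0  9/2    35/6 ]
[  0    0  359/27 ]
det(A) = (-1)^0 * (-6) * (9/2) * (359/27) = -359  (0 row swaps -> sign +1)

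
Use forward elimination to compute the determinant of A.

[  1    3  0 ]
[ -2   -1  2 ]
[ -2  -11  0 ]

det(A) = 10

Forward elimination:
R2 <- R2 - (-2)*R1:  [ 0  5  2 ]
R3 <- R3 - (-2)*R1:  [  0  -5   0 ]
R3 <- R3 - (-1)*R2:  [ 0  0  2 ]
Upper-triangular form:
[ 1  3  0 ]
[ 0  5  2 ]
[ 0  0  2 ]
det(A) = (-1)^0 * (1) * (5) * (2) = 10  (0 row swaps -> sign +1)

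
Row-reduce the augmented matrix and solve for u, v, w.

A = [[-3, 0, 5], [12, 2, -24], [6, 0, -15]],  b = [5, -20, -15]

(0, 2, 1)

Forward elimination on [A|b]:
R2 <- R2 - (-4)*R1:  [  0   2  -4   0 ]
R3 <- R3 - (-2)*R1:  [  0   0  -5  -5 ]
Row echelon form:
[ -3  0   5  |   5 ]
[  0  2  -4  |   0 ]
[  0  0  -5  |  -5 ]
Back-substitution:
w = (-5) / -5 = 1
v = (0 - (-4)*(1)) / 2 = 2
u = (5 - (5)*(1)) / -3 = 0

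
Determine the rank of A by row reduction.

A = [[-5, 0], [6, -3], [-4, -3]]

rank(A) = 2

Row reduction:
R2 <- R2 - (-6/5)*R1:  [  0  -3 ]
R3 <- R3 - (4/5)*R1:  [  0  -3 ]
R3 <- R3 - (1)*R2:  [ 0  0 ]
Row echelon form:
[ -5   0 ]
[  0  -3 ]
[  0   0 ]
Nonzero rows / pivot columns: 2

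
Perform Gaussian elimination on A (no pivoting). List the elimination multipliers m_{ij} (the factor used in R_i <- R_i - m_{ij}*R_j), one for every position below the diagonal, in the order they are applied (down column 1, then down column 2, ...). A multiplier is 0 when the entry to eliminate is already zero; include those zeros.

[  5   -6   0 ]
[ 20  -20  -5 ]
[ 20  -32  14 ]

multipliers: 4, 4, -2

Forward elimination:
R2 <- R2 - (4)*R1:  [  0   4  -5 ]
R3 <- R3 - (4)*R1:  [  0  -8  14 ]
R3 <- R3 - (-2)*R2:  [ 0  0  4 ]
Multipliers (in order of application): m_{21} = 4, m_{31} = 4, m_{32} = -2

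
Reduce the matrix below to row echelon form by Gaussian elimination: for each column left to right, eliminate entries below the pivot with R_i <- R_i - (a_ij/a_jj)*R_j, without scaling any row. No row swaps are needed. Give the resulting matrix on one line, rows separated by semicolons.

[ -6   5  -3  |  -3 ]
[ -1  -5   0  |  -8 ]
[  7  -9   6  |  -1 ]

Forward elimination:
R2 <- R2 - (1/6)*R1:  [     0  -35/6    1/2  -15/2 ]
R3 <- R3 - (-7/6)*R1:  [     0  -19/6    5/2   -9/2 ]
R3 <- R3 - (19/35)*R2:  [     0      0  78/35   -3/7 ]
Row echelon form:
[ -6      5     -3  |     -3 ]
[  0  -35/6    1/2  |  -15/2 ]
[  0      0  78/35  |   -3/7 ]

REF = [-6 5 -3 -3; 0 -35/6 1/2 -15/2; 0 0 78/35 -3/7]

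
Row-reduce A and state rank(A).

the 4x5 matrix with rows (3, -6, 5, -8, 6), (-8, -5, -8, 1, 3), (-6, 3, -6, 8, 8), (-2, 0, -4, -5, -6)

rank(A) = 4

Row reduction:
R2 <- R2 - (-8/3)*R1:  [     0    -21   16/3  -61/3     19 ]
R3 <- R3 - (-2)*R1:  [  0  -9   4  -8  20 ]
R4 <- R4 - (-2/3)*R1:  [     0     -4   -2/3  -31/3     -2 ]
R3 <- R3 - (3/7)*R2:  [    0     0  12/7   5/7  83/7 ]
R4 <- R4 - (4/21)*R2:  [       0        0  -106/63  -407/63  -118/21 ]
R4 <- R4 - (-53/54)*R3:  [       0        0        0  -311/54   325/54 ]
Row echelon form:
[ 3   -6     5       -8       6 ]
[ 0  -21  16/3    -61/3      19 ]
[ 0    0  12/7      5/7    83/7 ]
[ 0    0     0  -311/54  325/54 ]
Nonzero rows / pivot columns: 4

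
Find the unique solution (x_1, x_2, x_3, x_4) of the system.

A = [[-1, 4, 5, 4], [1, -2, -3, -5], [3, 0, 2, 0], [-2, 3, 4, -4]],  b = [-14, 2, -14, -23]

Forward elimination on [A|b]:
R2 <- R2 - (-1)*R1:  [   0    2    2   -1  -12 ]
R3 <- R3 - (-3)*R1:  [   0   12   17   12  -56 ]
R4 <- R4 - (2)*R1:  [   0   -5   -6  -12    5 ]
R3 <- R3 - (6)*R2:  [  0   0   5  18  16 ]
R4 <- R4 - (-5/2)*R2:  [     0      0     -1  -29/2    -25 ]
R4 <- R4 - (-1/5)*R3:  [       0        0        0  -109/10   -109/5 ]
Row echelon form:
[ -1  4  5        4  |     -14 ]
[  0  2  2       -1  |     -12 ]
[  0  0  5       18  |      16 ]
[  0  0  0  -109/10  |  -109/5 ]
Back-substitution:
x_4 = (-109/5) / (-109/10) = 2
x_3 = (16 - (18)*(2)) / 5 = -4
x_2 = (-12 - (2)*(-4) - (-1)*(2)) / 2 = -1
x_1 = (-14 - (4)*(-1) - (5)*(-4) - (4)*(2)) / -1 = -2

(-2, -1, -4, 2)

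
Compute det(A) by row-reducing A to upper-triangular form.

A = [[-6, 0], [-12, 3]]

det(A) = -18

Forward elimination:
R2 <- R2 - (2)*R1:  [ 0  3 ]
Upper-triangular form:
[ -6  0 ]
[  0  3 ]
det(A) = (-1)^0 * (-6) * (3) = -18  (0 row swaps -> sign +1)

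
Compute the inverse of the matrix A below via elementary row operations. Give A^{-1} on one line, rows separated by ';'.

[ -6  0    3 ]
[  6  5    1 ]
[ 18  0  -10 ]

Gauss-Jordan on [A | I]:
R1 <- (1/-6)*R1:  [    1     0  -1/2  |  -1/6     0     0 ]
R2 <- R2 - (6)*R1:  [ 0  5  4  |  1  1  0 ]
R3 <- R3 - (18)*R1:  [  0   0  -1  |   3   0   1 ]
R2 <- (1/5)*R2:  [   0    1  4/5  |  1/5  1/5    0 ]
R3 <- (1/-1)*R3:  [  0   0   1  |  -3   0  -1 ]
R1 <- R1 - (-1/2)*R3:  [    1     0     0  |  -5/3     0  -1/2 ]
R2 <- R2 - (4/5)*R3:  [    0     1     0  |  13/5   1/5   4/5 ]
Right block of [I | A^{-1}] is the inverse:
[ -5/3    0  -1/2 ]
[ 13/5  1/5   4/5 ]
[   -3    0    -1 ]

inverse = [-5/3 0 -1/2; 13/5 1/5 4/5; -3 0 -1]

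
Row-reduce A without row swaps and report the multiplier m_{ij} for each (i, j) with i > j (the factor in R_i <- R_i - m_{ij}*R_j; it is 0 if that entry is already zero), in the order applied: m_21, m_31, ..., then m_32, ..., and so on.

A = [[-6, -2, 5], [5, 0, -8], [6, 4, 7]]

Forward elimination:
R2 <- R2 - (-5/6)*R1:  [     0   -5/3  -23/6 ]
R3 <- R3 - (-1)*R1:  [  0   2  12 ]
R3 <- R3 - (-6/5)*R2:  [    0     0  37/5 ]
Multipliers (in order of application): m_{21} = -5/6, m_{31} = -1, m_{32} = -6/5

multipliers: -5/6, -1, -6/5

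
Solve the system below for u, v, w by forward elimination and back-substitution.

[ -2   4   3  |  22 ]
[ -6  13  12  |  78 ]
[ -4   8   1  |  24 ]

(-5, 0, 4)

Forward elimination on [A|b]:
R2 <- R2 - (3)*R1:  [  0   1   3  12 ]
R3 <- R3 - (2)*R1:  [   0    0   -5  -20 ]
Row echelon form:
[ -2  4   3  |   22 ]
[  0  1   3  |   12 ]
[  0  0  -5  |  -20 ]
Back-substitution:
w = (-20) / -5 = 4
v = (12 - (3)*(4)) / 1 = 0
u = (22 - (4)*(0) - (3)*(4)) / -2 = -5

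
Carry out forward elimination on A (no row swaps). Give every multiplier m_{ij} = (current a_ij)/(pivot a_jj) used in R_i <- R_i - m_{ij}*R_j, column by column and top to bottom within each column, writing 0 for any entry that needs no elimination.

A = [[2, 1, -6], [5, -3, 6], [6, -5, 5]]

Forward elimination:
R2 <- R2 - (5/2)*R1:  [     0  -11/2     21 ]
R3 <- R3 - (3)*R1:  [  0  -8  23 ]
R3 <- R3 - (16/11)*R2:  [      0       0  -83/11 ]
Multipliers (in order of application): m_{21} = 5/2, m_{31} = 3, m_{32} = 16/11

multipliers: 5/2, 3, 16/11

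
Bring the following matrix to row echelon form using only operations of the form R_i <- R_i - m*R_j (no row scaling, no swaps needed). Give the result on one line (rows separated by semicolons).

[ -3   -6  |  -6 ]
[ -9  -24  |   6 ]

REF = [-3 -6 -6; 0 -6 24]

Forward elimination:
R2 <- R2 - (3)*R1:  [  0  -6  24 ]
Row echelon form:
[ -3  -6  |  -6 ]
[  0  -6  |  24 ]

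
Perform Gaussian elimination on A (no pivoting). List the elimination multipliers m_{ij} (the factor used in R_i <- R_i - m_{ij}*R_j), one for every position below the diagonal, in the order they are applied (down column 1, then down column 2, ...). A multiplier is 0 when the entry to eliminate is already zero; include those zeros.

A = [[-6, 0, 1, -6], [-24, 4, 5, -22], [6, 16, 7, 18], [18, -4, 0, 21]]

multipliers: 4, -1, -3, 4, -1, 1

Forward elimination:
R2 <- R2 - (4)*R1:  [ 0  4  1  2 ]
R3 <- R3 - (-1)*R1:  [  0  16   8  12 ]
R4 <- R4 - (-3)*R1:  [  0  -4   3   3 ]
R3 <- R3 - (4)*R2:  [ 0  0  4  4 ]
R4 <- R4 - (-1)*R2:  [ 0  0  4  5 ]
R4 <- R4 - (1)*R3:  [ 0  0  0  1 ]
Multipliers (in order of application): m_{21} = 4, m_{31} = -1, m_{41} = -3, m_{32} = 4, m_{42} = -1, m_{43} = 1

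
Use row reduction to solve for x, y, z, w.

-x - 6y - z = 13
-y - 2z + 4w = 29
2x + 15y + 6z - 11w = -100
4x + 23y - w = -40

Forward elimination on [A|b]:
R3 <- R3 - (-2)*R1:  [   0    3    4  -11  -74 ]
R4 <- R4 - (-4)*R1:  [  0  -1  -4  -1  12 ]
R3 <- R3 - (-3)*R2:  [  0   0  -2   1  13 ]
R4 <- R4 - (1)*R2:  [   0    0   -2   -5  -17 ]
R4 <- R4 - (1)*R3:  [   0    0    0   -6  -30 ]
Row echelon form:
[ -1  -6  -1   0  |   13 ]
[  0  -1  -2   4  |   29 ]
[  0   0  -2   1  |   13 ]
[  0   0   0  -6  |  -30 ]
Back-substitution:
w = (-30) / -6 = 5
z = (13 - (1)*(5)) / -2 = -4
y = (29 - (-2)*(-4) - (4)*(5)) / -1 = -1
x = (13 - (-6)*(-1) - (-1)*(-4)) / -1 = -3

(-3, -1, -4, 5)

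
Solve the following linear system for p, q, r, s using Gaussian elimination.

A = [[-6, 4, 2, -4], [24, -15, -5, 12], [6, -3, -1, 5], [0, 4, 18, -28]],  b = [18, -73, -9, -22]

Forward elimination on [A|b]:
R2 <- R2 - (-4)*R1:  [  0   1   3  -4  -1 ]
R3 <- R3 - (-1)*R1:  [ 0  1  1  1  9 ]
R3 <- R3 - (1)*R2:  [  0   0  -2   5  10 ]
R4 <- R4 - (4)*R2:  [   0    0    6  -12  -18 ]
R4 <- R4 - (-3)*R3:  [  0   0   0   3  12 ]
Row echelon form:
[ -6  4   2  -4  |  18 ]
[  0  1   3  -4  |  -1 ]
[  0  0  -2   5  |  10 ]
[  0  0   0   3  |  12 ]
Back-substitution:
s = (12) / 3 = 4
r = (10 - (5)*(4)) / -2 = 5
q = (-1 - (3)*(5) - (-4)*(4)) / 1 = 0
p = (18 - (4)*(0) - (2)*(5) - (-4)*(4)) / -6 = -4

(-4, 0, 5, 4)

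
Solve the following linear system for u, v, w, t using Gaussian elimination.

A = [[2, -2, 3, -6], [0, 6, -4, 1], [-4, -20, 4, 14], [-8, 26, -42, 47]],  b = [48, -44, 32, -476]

Forward elimination on [A|b]:
R3 <- R3 - (-2)*R1:  [   0  -24   10    2  128 ]
R4 <- R4 - (-4)*R1:  [    0    18   -30    23  -284 ]
R3 <- R3 - (-4)*R2:  [   0    0   -6    6  -48 ]
R4 <- R4 - (3)*R2:  [    0     0   -18    20  -152 ]
R4 <- R4 - (3)*R3:  [  0   0   0   2  -8 ]
Row echelon form:
[ 2  -2   3  -6  |   48 ]
[ 0   6  -4   1  |  -44 ]
[ 0   0  -6   6  |  -48 ]
[ 0   0   0   2  |   -8 ]
Back-substitution:
t = (-8) / 2 = -4
w = (-48 - (6)*(-4)) / -6 = 4
v = (-44 - (-4)*(4) - (1)*(-4)) / 6 = -4
u = (48 - (-2)*(-4) - (3)*(4) - (-6)*(-4)) / 2 = 2

(2, -4, 4, -4)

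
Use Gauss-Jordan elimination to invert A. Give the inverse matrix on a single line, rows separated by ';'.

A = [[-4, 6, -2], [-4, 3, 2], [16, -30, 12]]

inverse = [-2 1/4 -3/8; -5/3 1/3 -1/3; -3/2 1/2 -1/4]

Gauss-Jordan on [A | I]:
R1 <- (1/-4)*R1:  [    1  -3/2   1/2  |  -1/4     0     0 ]
R2 <- R2 - (-4)*R1:  [  0  -3   4  |  -1   1   0 ]
R3 <- R3 - (16)*R1:  [  0  -6   4  |   4   0   1 ]
R2 <- (1/-3)*R2:  [    0     1  -4/3  |   1/3  -1/3     0 ]
R1 <- R1 - (-3/2)*R2:  [    1     0  -3/2  |   1/4  -1/2     0 ]
R3 <- R3 - (-6)*R2:  [  0   0  -4  |   6  -2   1 ]
R3 <- (1/-4)*R3:  [    0     0     1  |  -3/2   1/2  -1/4 ]
R1 <- R1 - (-3/2)*R3:  [    1     0     0  |    -2   1/4  -3/8 ]
R2 <- R2 - (-4/3)*R3:  [    0     1     0  |  -5/3   1/3  -1/3 ]
Right block of [I | A^{-1}] is the inverse:
[   -2  1/4  -3/8 ]
[ -5/3  1/3  -1/3 ]
[ -3/2  1/2  -1/4 ]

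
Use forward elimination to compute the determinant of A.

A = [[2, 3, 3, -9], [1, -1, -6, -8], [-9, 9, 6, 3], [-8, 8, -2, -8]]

Forward elimination:
R2 <- R2 - (1/2)*R1:  [     0   -5/2  -15/2   -7/2 ]
R3 <- R3 - (-9/2)*R1:  [     0   45/2   39/2  -75/2 ]
R4 <- R4 - (-4)*R1:  [   0   20   10  -44 ]
R3 <- R3 - (-9)*R2:  [   0    0  -48  -69 ]
R4 <- R4 - (-8)*R2:  [   0    0  -50  -72 ]
R4 <- R4 - (25/24)*R3:  [    0     0     0  -1/8 ]
Upper-triangular form:
[ 2     3      3    -9 ]
[ 0  -5/2  -15/2  -7/2 ]
[ 0     0    -48   -69 ]
[ 0     0      0  -1/8 ]
det(A) = (-1)^0 * (2) * (-5/2) * (-48) * (-1/8) = -30  (0 row swaps -> sign +1)

det(A) = -30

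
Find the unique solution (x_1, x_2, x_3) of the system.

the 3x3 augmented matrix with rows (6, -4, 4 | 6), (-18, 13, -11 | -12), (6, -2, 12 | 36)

Forward elimination on [A|b]:
R2 <- R2 - (-3)*R1:  [ 0  1  1  6 ]
R3 <- R3 - (1)*R1:  [  0   2   8  30 ]
R3 <- R3 - (2)*R2:  [  0   0   6  18 ]
Row echelon form:
[ 6  -4  4  |   6 ]
[ 0   1  1  |   6 ]
[ 0   0  6  |  18 ]
Back-substitution:
x_3 = (18) / 6 = 3
x_2 = (6 - (1)*(3)) / 1 = 3
x_1 = (6 - (-4)*(3) - (4)*(3)) / 6 = 1

(1, 3, 3)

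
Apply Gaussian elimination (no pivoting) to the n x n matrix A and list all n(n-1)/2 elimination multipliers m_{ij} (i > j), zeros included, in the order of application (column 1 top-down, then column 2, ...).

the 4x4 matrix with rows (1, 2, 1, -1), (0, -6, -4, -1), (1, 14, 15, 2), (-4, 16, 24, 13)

multipliers: 0, 1, -4, -2, -4, 2

Forward elimination:
R2: entry in column 1 is already 0 -> m_{21} = 0 (no row operation needed)
R3 <- R3 - (1)*R1:  [  0  12  14   3 ]
R4 <- R4 - (-4)*R1:  [  0  24  28   9 ]
R3 <- R3 - (-2)*R2:  [ 0  0  6  1 ]
R4 <- R4 - (-4)*R2:  [  0   0  12   5 ]
R4 <- R4 - (2)*R3:  [ 0  0  0  3 ]
Multipliers (in order of application): m_{21} = 0, m_{31} = 1, m_{41} = -4, m_{32} = -2, m_{42} = -4, m_{43} = 2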